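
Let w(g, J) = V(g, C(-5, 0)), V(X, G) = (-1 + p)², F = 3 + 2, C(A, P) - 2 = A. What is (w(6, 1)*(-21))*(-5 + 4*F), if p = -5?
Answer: -11340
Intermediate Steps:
C(A, P) = 2 + A
F = 5
V(X, G) = 36 (V(X, G) = (-1 - 5)² = (-6)² = 36)
w(g, J) = 36
(w(6, 1)*(-21))*(-5 + 4*F) = (36*(-21))*(-5 + 4*5) = -756*(-5 + 20) = -756*15 = -11340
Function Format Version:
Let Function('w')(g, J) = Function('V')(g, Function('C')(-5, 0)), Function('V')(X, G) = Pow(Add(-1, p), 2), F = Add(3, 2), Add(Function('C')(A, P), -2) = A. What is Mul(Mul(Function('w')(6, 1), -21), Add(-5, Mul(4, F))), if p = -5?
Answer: -11340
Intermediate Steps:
Function('C')(A, P) = Add(2, A)
F = 5
Function('V')(X, G) = 36 (Function('V')(X, G) = Pow(Add(-1, -5), 2) = Pow(-6, 2) = 36)
Function('w')(g, J) = 36
Mul(Mul(Function('w')(6, 1), -21), Add(-5, Mul(4, F))) = Mul(Mul(36, -21), Add(-5, Mul(4, 5))) = Mul(-756, Add(-5, 20)) = Mul(-756, 15) = -11340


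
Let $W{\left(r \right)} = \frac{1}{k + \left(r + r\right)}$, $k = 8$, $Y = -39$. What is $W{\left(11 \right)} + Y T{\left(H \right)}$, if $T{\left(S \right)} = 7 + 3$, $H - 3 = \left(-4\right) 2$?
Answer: $- \frac{11699}{30} \approx -389.97$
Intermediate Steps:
$H = -5$ ($H = 3 - 8 = -5$)
$W{\left(r \right)} = \frac{1}{8 + 2 r}$ ($W{\left(r \right)} = \frac{1}{8 + \left(r + r\right)} = \frac{1}{8 + 2 r}$)
$T{\left(S \right)} = 10$
$W{\left(11 \right)} + Y T{\left(H \right)} = \frac{1}{2 \left(4 + 11\right)} - 390 = \frac{1}{2 \cdot 15} - 390 = \frac{1}{2} \cdot \frac{1}{15} - 390 = \frac{1}{30} - 390 = - \frac{11699}{30}$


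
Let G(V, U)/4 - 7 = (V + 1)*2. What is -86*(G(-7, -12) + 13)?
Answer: 602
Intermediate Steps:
G(V, U) = 36 + 8*V (G(V, U) = 28 + 4*((V + 1)*2) = 28 + 4*((1 + V)*2) = 28 + 4*(2 + 2*V) = 28 + (8 + 8*V) = 36 + 8*V)
-86*(G(-7, -12) + 13) = -86*((36 + 8*(-7)) + 13) = -86*((36 - 56) + 13) = -86*(-20 + 13) = -86*(-7) = 602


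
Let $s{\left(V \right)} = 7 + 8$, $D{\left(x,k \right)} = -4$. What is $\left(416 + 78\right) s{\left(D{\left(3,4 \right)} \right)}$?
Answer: $7410$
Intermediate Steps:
$s{\left(V \right)} = 15$
$\left(416 + 78\right) s{\left(D{\left(3,4 \right)} \right)} = \left(416 + 78\right) 15 = 494 \cdot 15 = 7410$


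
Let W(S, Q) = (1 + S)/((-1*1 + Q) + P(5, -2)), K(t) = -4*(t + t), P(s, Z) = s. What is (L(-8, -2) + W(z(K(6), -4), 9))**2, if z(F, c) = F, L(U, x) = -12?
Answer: 41209/169 ≈ 243.84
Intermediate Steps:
K(t) = -8*t
W(S, Q) = (1 + S)/(4 + Q) (W(S, Q) = (1 + S)/((-1*1 + Q) + 5) = (1 + S)/((-1 + Q) + 5) = (1 + S)/(4 + Q))
(L(-8, -2) + W(z(K(6), -4), 9))**2 = (-12 + (1 - 8*6)/(4 + 9))**2 = (-12 + (1 - 48)/13)**2 = (-12 + (1/13)*(-47))**2 = (-12 - 47/13)**2 = (-203/13)**2 = 41209/169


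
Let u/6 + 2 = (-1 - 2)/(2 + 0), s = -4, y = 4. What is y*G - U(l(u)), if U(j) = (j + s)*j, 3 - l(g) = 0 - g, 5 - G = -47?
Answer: -188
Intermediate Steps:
G = 52 (G = 5 - 1*(-47) = 5 + 47 = 52)
u = -21 (u = -12 + 6*((-1 - 2)/(2 + 0)) = -12 + 6*(-3/2) = -12 - 9 = -21)
l(g) = 3 + g (l(g) = 3 - (0 - g) = 3 - (-1)*g = 3 + g)
U(j) = j*(-4 + j) (U(j) = (j - 4)*j = (-4 + j)*j = j*(-4 + j))
y*G - U(l(u)) = 4*52 - (3 - 21)*(-4 + (3 - 21)) = 208 - (-18)*(-4 - 18) = 208 - (-18)*(-22) = 208 - 1*396 = 208 - 396 = -188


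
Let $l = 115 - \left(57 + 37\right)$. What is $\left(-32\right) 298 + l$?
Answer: $-9515$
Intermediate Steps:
$l = 21$ ($l = 115 - 94 = 21$)
$\left(-32\right) 298 + l = \left(-32\right) 298 + 21 = -9536 + 21 = -9515$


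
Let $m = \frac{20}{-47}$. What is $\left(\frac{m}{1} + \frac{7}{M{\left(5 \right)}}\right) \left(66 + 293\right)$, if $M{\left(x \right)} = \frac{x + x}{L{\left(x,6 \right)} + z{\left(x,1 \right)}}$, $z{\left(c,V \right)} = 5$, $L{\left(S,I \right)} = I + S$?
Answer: $\frac{908988}{235} \approx 3868.0$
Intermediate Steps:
$M{\left(x \right)} = \frac{2 x}{11 + x}$ ($M{\left(x \right)} = \frac{x + x}{\left(6 + x\right) + 5} = \frac{2 x}{11 + x}$)
$m = - \frac{20}{47}$ ($m = 20 \left(- \frac{1}{47}\right) = - \frac{20}{47} \approx -0.42553$)
$\left(\frac{m}{1} + \frac{7}{M{\left(5 \right)}}\right) \left(66 + 293\right) = \left(- \frac{20}{47 \cdot 1} + \frac{7}{2 \cdot 5 \frac{1}{11 + 5}}\right) \left(66 + 293\right) = \left(\left(- \frac{20}{47}\right) 1 + \frac{7}{2 \cdot 5 \cdot \frac{1}{16}}\right) 359 = \left(- \frac{20}{47} + \frac{7}{2 \cdot 5 \cdot \frac{1}{16}}\right) 359 = \left(- \frac{20}{47} + \frac{7}{\frac{5}{8}}\right) 359 = \left(- \frac{20}{47} + 7 \cdot \frac{8}{5}\right) 359 = \left(- \frac{20}{47} + \frac{56}{5}\right) 359 = \frac{2532}{235} \cdot 359 = \frac{908988}{235}$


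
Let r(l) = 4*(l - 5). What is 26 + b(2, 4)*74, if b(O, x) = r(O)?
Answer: -862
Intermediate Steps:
r(l) = -20 + 4*l (r(l) = 4*(-5 + l) = -20 + 4*l)
b(O, x) = -20 + 4*O
26 + b(2, 4)*74 = 26 + (-20 + 4*2)*74 = 26 + (-20 + 8)*74 = 26 - 12*74 = 26 - 888 = -862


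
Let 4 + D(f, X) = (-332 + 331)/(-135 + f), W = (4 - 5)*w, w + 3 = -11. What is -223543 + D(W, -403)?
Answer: -27049186/121 ≈ -2.2355e+5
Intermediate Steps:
w = -14 (w = -3 - 11 = -14)
W = 14 (W = (4 - 5)*(-14) = -1*(-14) = 14)
D(f, X) = -4 - 1/(-135 + f) (D(f, X) = -4 + (-332 + 331)/(-135 + f) = -4 - 1/(-135 + f))
-223543 + D(W, -403) = -223543 + (539 - 4*14)/(-135 + 14) = -223543 + (539 - 56)/(-121) = -223543 - 1/121*483 = -223543 - 483/121 = -27049186/121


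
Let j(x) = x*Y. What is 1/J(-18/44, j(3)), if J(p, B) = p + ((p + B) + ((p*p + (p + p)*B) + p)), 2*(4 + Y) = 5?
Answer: -484/909 ≈ -0.53245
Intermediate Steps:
Y = -3/2 (Y = -4 + (½)*5 = -4 + 5/2 = -3/2 ≈ -1.5000)
j(x) = -3*x/2 (j(x) = x*(-3/2) = -3*x/2)
J(p, B) = B + p² + 3*p + 2*B*p (J(p, B) = p + ((B + p) + ((p² + (2*p)*B) + p)) = p + ((B + p) + ((p² + 2*B*p) + p)) = p + ((B + p) + (p + p² + 2*B*p)) = p + (B + p² + 2*p + 2*B*p) = B + p² + 3*p + 2*B*p)
1/J(-18/44, j(3)) = 1/(-3/2*3 + (-18/44)² + 3*(-18/44) + 2*(-3/2*3)*(-18/44)) = 1/(-9/2 + (-18*1/44)² + 3*(-18*1/44) + 2*(-9/2)*(-18*1/44)) = 1/(-9/2 + (-9/22)² + 3*(-9/22) + 2*(-9/2)*(-9/22)) = 1/(-9/2 + 81/484 - 27/22 + 81/22) = 1/(-909/484) = -484/909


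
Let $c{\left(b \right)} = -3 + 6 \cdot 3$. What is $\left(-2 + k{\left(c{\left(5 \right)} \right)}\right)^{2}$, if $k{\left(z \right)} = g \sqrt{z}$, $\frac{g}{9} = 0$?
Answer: $4$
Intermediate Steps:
$g = 0$ ($g = 9 \cdot 0 = 0$)
$c{\left(b \right)} = 15$ ($c{\left(b \right)} = -3 + 18 = 15$)
$k{\left(z \right)} = 0$ ($k{\left(z \right)} = 0 \sqrt{z} = 0$)
$\left(-2 + k{\left(c{\left(5 \right)} \right)}\right)^{2} = \left(-2 + 0\right)^{2} = \left(-2\right)^{2} = 4$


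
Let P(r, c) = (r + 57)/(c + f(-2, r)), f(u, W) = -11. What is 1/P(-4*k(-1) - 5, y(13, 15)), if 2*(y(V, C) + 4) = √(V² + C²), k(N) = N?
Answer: -15/56 + √394/112 ≈ -0.090630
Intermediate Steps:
y(V, C) = -4 + √(C² + V²)/2 (y(V, C) = -4 + √(V² + C²)/2 = -4 + √(C² + V²)/2)
P(r, c) = (57 + r)/(-11 + c) (P(r, c) = (r + 57)/(c - 11) = (57 + r)/(-11 + c))
1/P(-4*k(-1) - 5, y(13, 15)) = 1/((57 + (-4*(-1) - 5))/(-11 + (-4 + √(15² + 13²)/2))) = 1/((57 + (4 - 5))/(-11 + (-4 + √(225 + 169)/2))) = 1/((57 - 1)/(-11 + (-4 + √394/2))) = 1/(56/(-15 + √394/2)) = -15/56 + √394/112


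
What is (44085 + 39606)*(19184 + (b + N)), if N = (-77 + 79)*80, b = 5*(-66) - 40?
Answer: 1587953034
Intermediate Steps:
b = -370 (b = -330 - 40 = -370)
N = 160 (N = 2*80 = 160)
(44085 + 39606)*(19184 + (b + N)) = (44085 + 39606)*(19184 + (-370 + 160)) = 83691*(19184 - 210) = 83691*18974 = 1587953034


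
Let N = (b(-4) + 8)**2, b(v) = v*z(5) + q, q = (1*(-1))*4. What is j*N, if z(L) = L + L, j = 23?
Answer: 29808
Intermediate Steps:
z(L) = 2*L
q = -4 (q = -1*4 = -4)
b(v) = -4 + 10*v (b(v) = v*(2*5) - 4 = v*10 - 4 = 10*v - 4 = -4 + 10*v)
N = 1296 (N = ((-4 + 10*(-4)) + 8)**2 = ((-4 - 40) + 8)**2 = (-44 + 8)**2 = (-36)**2 = 1296)
j*N = 23*1296 = 29808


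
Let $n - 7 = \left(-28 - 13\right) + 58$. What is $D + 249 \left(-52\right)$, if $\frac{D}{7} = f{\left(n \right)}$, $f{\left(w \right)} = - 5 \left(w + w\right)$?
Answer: $-14628$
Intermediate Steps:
$n = 24$ ($n = 7 + \left(\left(-28 - 13\right) + 58\right) = 7 + \left(-41 + 58\right) = 7 + 17 = 24$)
$f{\left(w \right)} = - 10 w$ ($f{\left(w \right)} = - 5 \cdot 2 w = - 10 w$)
$D = -1680$ ($D = 7 \left(\left(-10\right) 24\right) = 7 \left(-240\right) = -1680$)
$D + 249 \left(-52\right) = -1680 + 249 \left(-52\right) = -1680 - 12948 = -14628$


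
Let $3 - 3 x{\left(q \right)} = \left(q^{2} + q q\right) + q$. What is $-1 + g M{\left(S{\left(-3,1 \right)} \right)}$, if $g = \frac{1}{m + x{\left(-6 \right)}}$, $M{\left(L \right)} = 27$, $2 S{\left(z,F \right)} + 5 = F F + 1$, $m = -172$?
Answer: $- \frac{220}{193} \approx -1.1399$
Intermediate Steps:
$S{\left(z,F \right)} = -2 + \frac{F^{2}}{2}$ ($S{\left(z,F \right)} = - \frac{5}{2} + \frac{F F + 1}{2} = - \frac{5}{2} + \frac{F^{2} + 1}{2} = - \frac{5}{2} + \frac{1 + F^{2}}{2} = - \frac{5}{2} + \left(\frac{1}{2} + \frac{F^{2}}{2}\right) = -2 + \frac{F^{2}}{2}$)
$x{\left(q \right)} = 1 - \frac{2 q^{2}}{3} - \frac{q}{3}$ ($x{\left(q \right)} = 1 - \frac{\left(q^{2} + q q\right) + q}{3} = 1 - \frac{\left(q^{2} + q^{2}\right) + q}{3} = 1 - \frac{2 q^{2} + q}{3} = 1 - \frac{q + 2 q^{2}}{3} = 1 - \left(\frac{q}{3} + \frac{2 q^{2}}{3}\right) = 1 - \frac{2 q^{2}}{3} - \frac{q}{3}$)
$g = - \frac{1}{193}$ ($g = \frac{1}{-172 - \left(-3 + 24\right)} = \frac{1}{-172 + \left(1 - 24 + 2\right)} = \frac{1}{-172 - 21} = \frac{1}{-193} = - \frac{1}{193} \approx -0.0051813$)
$-1 + g M{\left(S{\left(-3,1 \right)} \right)} = -1 - \frac{27}{193} = - \frac{220}{193}$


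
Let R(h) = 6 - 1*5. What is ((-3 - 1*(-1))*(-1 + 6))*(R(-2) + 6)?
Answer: -70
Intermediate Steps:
R(h) = 1 (R(h) = 6 - 5 = 1)
((-3 - 1*(-1))*(-1 + 6))*(R(-2) + 6) = ((-3 - 1*(-1))*(-1 + 6))*(1 + 6) = ((-3 + 1)*5)*7 = -2*5*7 = -10*7 = -70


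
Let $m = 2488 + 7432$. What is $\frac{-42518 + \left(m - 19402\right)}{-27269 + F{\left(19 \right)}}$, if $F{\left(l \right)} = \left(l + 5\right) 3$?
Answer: $\frac{52000}{27197} \approx 1.912$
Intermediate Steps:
$F{\left(l \right)} = 15 + 3 l$ ($F{\left(l \right)} = \left(5 + l\right) 3 = 15 + 3 l$)
$m = 9920$
$\frac{-42518 + \left(m - 19402\right)}{-27269 + F{\left(19 \right)}} = \frac{-42518 + \left(9920 - 19402\right)}{-27269 + \left(15 + 3 \cdot 19\right)} = \frac{-42518 + \left(9920 - 19402\right)}{-27269 + \left(15 + 57\right)} = \frac{-42518 - 9482}{-27269 + 72} = - \frac{52000}{-27197} = \left(-52000\right) \left(- \frac{1}{27197}\right) = \frac{52000}{27197}$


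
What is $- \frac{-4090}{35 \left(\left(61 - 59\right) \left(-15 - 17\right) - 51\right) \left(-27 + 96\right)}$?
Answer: $- \frac{818}{55545} \approx -0.014727$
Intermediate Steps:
$- \frac{-4090}{35 \left(\left(61 - 59\right) \left(-15 - 17\right) - 51\right) \left(-27 + 96\right)} = - \frac{-4090}{35 \left(2 \left(-32\right) - 51\right) 69} = - \frac{-4090}{35 \left(-64 - 51\right) 69} = - \frac{-4090}{35 \left(\left(-115\right) 69\right)} = - \frac{-4090}{35 \left(-7935\right)} = - \frac{-4090}{-277725} = - \frac{\left(-4090\right) \left(-1\right)}{277725} = \left(-1\right) \frac{818}{55545} = - \frac{818}{55545}$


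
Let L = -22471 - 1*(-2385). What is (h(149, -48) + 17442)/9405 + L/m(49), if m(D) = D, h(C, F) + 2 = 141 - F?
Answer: -188045009/460845 ≈ -408.04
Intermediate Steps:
h(C, F) = 139 - F (h(C, F) = -2 + (141 - F) = 139 - F)
L = -20086 (L = -22471 + 2385 = -20086)
(h(149, -48) + 17442)/9405 + L/m(49) = ((139 - 1*(-48)) + 17442)/9405 - 20086/49 = ((139 + 48) + 17442)*(1/9405) - 20086*1/49 = (187 + 17442)*(1/9405) - 20086/49 = 17629*(1/9405) - 20086/49 = 17629/9405 - 20086/49 = -188045009/460845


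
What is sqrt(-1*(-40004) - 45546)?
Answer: I*sqrt(5542) ≈ 74.445*I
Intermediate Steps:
sqrt(-1*(-40004) - 45546) = sqrt(40004 - 45546) = sqrt(-5542) = I*sqrt(5542)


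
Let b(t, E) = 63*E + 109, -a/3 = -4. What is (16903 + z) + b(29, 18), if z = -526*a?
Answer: 11834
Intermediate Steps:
a = 12 (a = -3*(-4) = 12)
b(t, E) = 109 + 63*E
z = -6312 (z = -526*12 = -6312)
(16903 + z) + b(29, 18) = (16903 - 6312) + (109 + 63*18) = 10591 + (109 + 1134) = 10591 + 1243 = 11834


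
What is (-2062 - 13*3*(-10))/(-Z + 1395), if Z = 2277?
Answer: 836/441 ≈ 1.8957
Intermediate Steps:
(-2062 - 13*3*(-10))/(-Z + 1395) = (-2062 - 13*3*(-10))/(-1*2277 + 1395) = (-2062 - 39*(-10))/(-2277 + 1395) = (-2062 + 390)/(-882) = -1672*(-1/882) = 836/441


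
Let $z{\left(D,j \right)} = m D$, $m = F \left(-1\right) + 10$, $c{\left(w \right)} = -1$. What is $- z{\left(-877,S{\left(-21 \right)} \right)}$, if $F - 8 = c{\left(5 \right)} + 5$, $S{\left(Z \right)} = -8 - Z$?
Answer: $-1754$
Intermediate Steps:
$F = 12$ ($F = 8 + \left(-1 + 5\right) = 8 + 4 = 12$)
$m = -2$ ($m = 12 \left(-1\right) + 10 = -12 + 10 = -2$)
$z{\left(D,j \right)} = - 2 D$
$- z{\left(-877,S{\left(-21 \right)} \right)} = - \left(-2\right) \left(-877\right) = \left(-1\right) 1754 = -1754$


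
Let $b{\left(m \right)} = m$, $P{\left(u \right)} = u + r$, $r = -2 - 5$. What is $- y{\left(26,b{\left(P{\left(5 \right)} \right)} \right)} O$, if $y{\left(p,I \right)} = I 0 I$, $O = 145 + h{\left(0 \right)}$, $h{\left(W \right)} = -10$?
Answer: $0$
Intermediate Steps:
$r = -7$ ($r = -2 - 5 = -7$)
$P{\left(u \right)} = -7 + u$ ($P{\left(u \right)} = u - 7 = -7 + u$)
$O = 135$ ($O = 145 - 10 = 135$)
$y{\left(p,I \right)} = 0$ ($y{\left(p,I \right)} = 0 I = 0$)
$- y{\left(26,b{\left(P{\left(5 \right)} \right)} \right)} O = - 0 \cdot 135 = \left(-1\right) 0 = 0$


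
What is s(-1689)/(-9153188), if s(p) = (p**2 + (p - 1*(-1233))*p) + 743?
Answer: -905912/2288297 ≈ -0.39589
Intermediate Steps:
s(p) = 743 + p**2 + p*(1233 + p) (s(p) = (p**2 + (p + 1233)*p) + 743 = (p**2 + (1233 + p)*p) + 743 = (p**2 + p*(1233 + p)) + 743 = 743 + p**2 + p*(1233 + p))
s(-1689)/(-9153188) = (743 + 2*(-1689)**2 + 1233*(-1689))/(-9153188) = (743 + 2*2852721 - 2082537)*(-1/9153188) = (743 + 5705442 - 2082537)*(-1/9153188) = 3623648*(-1/9153188) = -905912/2288297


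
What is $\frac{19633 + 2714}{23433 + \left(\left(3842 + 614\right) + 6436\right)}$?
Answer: $\frac{22347}{34325} \approx 0.65104$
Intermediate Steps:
$\frac{19633 + 2714}{23433 + \left(\left(3842 + 614\right) + 6436\right)} = \frac{22347}{23433 + \left(4456 + 6436\right)} = \frac{22347}{23433 + 10892} = \frac{22347}{34325}$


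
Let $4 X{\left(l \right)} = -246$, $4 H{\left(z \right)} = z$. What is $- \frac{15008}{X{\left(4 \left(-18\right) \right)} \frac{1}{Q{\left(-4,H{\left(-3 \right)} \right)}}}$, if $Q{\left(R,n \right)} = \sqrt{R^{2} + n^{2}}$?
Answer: $\frac{7504 \sqrt{265}}{123} \approx 993.14$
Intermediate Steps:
$H{\left(z \right)} = \frac{z}{4}$
$X{\left(l \right)} = - \frac{123}{2}$ ($X{\left(l \right)} = \frac{1}{4} \left(-246\right) = - \frac{123}{2}$)
$- \frac{15008}{X{\left(4 \left(-18\right) \right)} \frac{1}{Q{\left(-4,H{\left(-3 \right)} \right)}}} = - \frac{15008}{\left(- \frac{123}{2}\right) \frac{1}{\sqrt{\left(-4\right)^{2} + \left(\frac{1}{4} \left(-3\right)\right)^{2}}}} = - \frac{15008}{\left(- \frac{123}{2}\right) \frac{1}{\sqrt{16 + \left(- \frac{3}{4}\right)^{2}}}} = - \frac{15008}{\left(- \frac{123}{2}\right) \frac{1}{\sqrt{16 + \frac{9}{16}}}} = - \frac{15008}{\left(- \frac{123}{2}\right) \frac{1}{\sqrt{\frac{265}{16}}}} = - \frac{15008}{\left(- \frac{123}{2}\right) \frac{1}{\frac{1}{4} \sqrt{265}}} = - \frac{15008}{\left(- \frac{123}{2}\right) \frac{4 \sqrt{265}}{265}} = - \frac{15008}{\left(- \frac{246}{265}\right) \sqrt{265}} = - 15008 \left(- \frac{\sqrt{265}}{246}\right) = \frac{7504 \sqrt{265}}{123}$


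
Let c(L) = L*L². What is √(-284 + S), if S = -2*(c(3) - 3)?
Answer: 2*I*√83 ≈ 18.221*I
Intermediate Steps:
c(L) = L³
S = -48 (S = -2*(3³ - 3) = -2*(27 - 3) = -2*24 = -48)
√(-284 + S) = √(-284 - 48) = √(-332) = 2*I*√83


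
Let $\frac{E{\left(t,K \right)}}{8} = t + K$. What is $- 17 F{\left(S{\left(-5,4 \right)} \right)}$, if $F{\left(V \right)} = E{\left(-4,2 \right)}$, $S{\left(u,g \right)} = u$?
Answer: $272$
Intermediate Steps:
$E{\left(t,K \right)} = 8 K + 8 t$ ($E{\left(t,K \right)} = 8 \left(t + K\right) = 8 \left(K + t\right) = 8 K + 8 t$)
$F{\left(V \right)} = -16$ ($F{\left(V \right)} = 8 \cdot 2 + 8 \left(-4\right) = 16 - 32 = -16$)
$- 17 F{\left(S{\left(-5,4 \right)} \right)} = \left(-17\right) \left(-16\right) = 272$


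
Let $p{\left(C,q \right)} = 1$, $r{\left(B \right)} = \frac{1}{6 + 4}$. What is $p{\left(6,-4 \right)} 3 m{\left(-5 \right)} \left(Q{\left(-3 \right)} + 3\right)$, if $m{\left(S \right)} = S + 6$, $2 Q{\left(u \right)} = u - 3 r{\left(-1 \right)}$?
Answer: $\frac{81}{20} \approx 4.05$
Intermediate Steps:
$r{\left(B \right)} = \frac{1}{10}$
$Q{\left(u \right)} = - \frac{3}{20} + \frac{u}{2}$ ($Q{\left(u \right)} = \frac{u - \frac{3}{10}}{2} = \frac{- \frac{3}{10} + u}{2} = - \frac{3}{20} + \frac{u}{2}$)
$m{\left(S \right)} = 6 + S$
$p{\left(6,-4 \right)} 3 m{\left(-5 \right)} \left(Q{\left(-3 \right)} + 3\right) = 1 \cdot 3 \left(6 - 5\right) \left(\left(- \frac{3}{20} + \frac{1}{2} \left(-3\right)\right) + 3\right) = 3 \cdot 1 \left(\left(- \frac{3}{20} - \frac{3}{2}\right) + 3\right) = 3 \cdot 1 \left(- \frac{33}{20} + 3\right) = 3 \cdot 1 \cdot \frac{27}{20} = 3 \cdot \frac{27}{20} = \frac{81}{20}$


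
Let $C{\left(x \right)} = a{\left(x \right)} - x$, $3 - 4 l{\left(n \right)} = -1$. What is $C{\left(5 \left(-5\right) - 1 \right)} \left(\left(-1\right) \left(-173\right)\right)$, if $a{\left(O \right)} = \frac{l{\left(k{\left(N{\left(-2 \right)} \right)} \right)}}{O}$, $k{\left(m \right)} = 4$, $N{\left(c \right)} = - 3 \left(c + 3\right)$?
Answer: $\frac{116775}{26} \approx 4491.3$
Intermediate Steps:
$N{\left(c \right)} = -9 - 3 c$ ($N{\left(c \right)} = - 3 \left(3 + c\right) = -9 - 3 c$)
$l{\left(n \right)} = 1$ ($l{\left(n \right)} = \frac{3}{4} - - \frac{1}{4} = \frac{3}{4} + \frac{1}{4} = 1$)
$a{\left(O \right)} = \frac{1}{O}$ ($a{\left(O \right)} = 1 \frac{1}{O} = \frac{1}{O}$)
$C{\left(x \right)} = \frac{1}{x} - x$
$C{\left(5 \left(-5\right) - 1 \right)} \left(\left(-1\right) \left(-173\right)\right) = \left(\frac{1}{5 \left(-5\right) - 1} - \left(5 \left(-5\right) - 1\right)\right) \left(\left(-1\right) \left(-173\right)\right) = \left(\frac{1}{-25 - 1} - \left(-25 - 1\right)\right) 173 = \left(\frac{1}{-26} - -26\right) 173 = \left(- \frac{1}{26} + 26\right) 173 = \frac{675}{26} \cdot 173 = \frac{116775}{26}$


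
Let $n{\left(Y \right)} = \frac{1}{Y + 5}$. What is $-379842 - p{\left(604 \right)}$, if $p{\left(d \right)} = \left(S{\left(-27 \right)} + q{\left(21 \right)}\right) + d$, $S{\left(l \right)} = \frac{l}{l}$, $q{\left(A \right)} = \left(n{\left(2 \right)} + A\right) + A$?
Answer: $- \frac{2663424}{7} \approx -3.8049 \cdot 10^{5}$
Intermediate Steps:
$n{\left(Y \right)} = \frac{1}{5 + Y}$
$q{\left(A \right)} = \frac{1}{7} + 2 A$ ($q{\left(A \right)} = \left(\frac{1}{5 + 2} + A\right) + A = \left(\frac{1}{7} + A\right) + A = \frac{1}{7} + 2 A$)
$S{\left(l \right)} = 1$
$p{\left(d \right)} = \frac{302}{7} + d$ ($p{\left(d \right)} = \left(1 + \left(\frac{1}{7} + 2 \cdot 21\right)\right) + d = \left(1 + \left(\frac{1}{7} + 42\right)\right) + d = \left(1 + \frac{295}{7}\right) + d = \frac{302}{7} + d$)
$-379842 - p{\left(604 \right)} = -379842 - \left(\frac{302}{7} + 604\right) = -379842 - \frac{4530}{7} = - \frac{2663424}{7}$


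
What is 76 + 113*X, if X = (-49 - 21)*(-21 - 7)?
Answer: 221556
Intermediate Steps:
X = 1960 (X = -70*(-28) = 1960)
76 + 113*X = 76 + 113*1960 = 76 + 221480 = 221556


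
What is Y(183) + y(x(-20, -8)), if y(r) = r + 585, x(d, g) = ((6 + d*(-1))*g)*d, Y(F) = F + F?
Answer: 5111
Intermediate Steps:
Y(F) = 2*F
x(d, g) = d*g*(6 - d) (x(d, g) = ((6 - d)*g)*d = (g*(6 - d))*d = d*g*(6 - d))
y(r) = 585 + r
Y(183) + y(x(-20, -8)) = 2*183 + (585 - 20*(-8)*(6 - 1*(-20))) = 366 + (585 - 20*(-8)*(6 + 20)) = 366 + (585 - 20*(-8)*26) = 366 + (585 + 4160) = 366 + 4745 = 5111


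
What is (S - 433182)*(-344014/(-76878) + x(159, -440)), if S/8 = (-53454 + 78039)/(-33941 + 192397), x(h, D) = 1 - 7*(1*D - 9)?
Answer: -346129733194151149/253787091 ≈ -1.3639e+9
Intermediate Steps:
x(h, D) = 64 - 7*D (x(h, D) = 1 - 7*(D - 9) = 1 - 7*(-9 + D) = 1 + (63 - 7*D) = 64 - 7*D)
S = 24585/19807 (S = 8*((-53454 + 78039)/(-33941 + 192397)) = 8*(24585/158456) = 24585/19807 ≈ 1.2412)
(S - 433182)*(-344014/(-76878) + x(159, -440)) = (24585/19807 - 433182)*(-344014/(-76878) + (64 - 7*(-440))) = -8580011289*(-344014*(-1/76878) + (64 + 3080))/19807 = -8580011289*(172007/38439 + 3144)/19807 = -8580011289/19807*121024223/38439 = -346129733194151149/253787091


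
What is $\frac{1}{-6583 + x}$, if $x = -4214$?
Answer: $- \frac{1}{10797} \approx -9.2618 \cdot 10^{-5}$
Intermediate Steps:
$\frac{1}{-6583 + x} = \frac{1}{-6583 - 4214} = \frac{1}{-10797} = - \frac{1}{10797}$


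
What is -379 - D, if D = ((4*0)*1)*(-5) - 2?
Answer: -377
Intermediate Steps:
D = -2 (D = (0*1)*(-5) - 2 = 0*(-5) - 2 = 0 - 2 = -2)
-379 - D = -379 - 1*(-2) = -379 + 2 = -377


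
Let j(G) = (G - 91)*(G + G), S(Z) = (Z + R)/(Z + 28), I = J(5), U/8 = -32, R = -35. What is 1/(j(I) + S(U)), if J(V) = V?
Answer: -76/65263 ≈ -0.0011645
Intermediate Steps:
U = -256 (U = 8*(-32) = -256)
I = 5
S(Z) = (-35 + Z)/(28 + Z) (S(Z) = (Z - 35)/(Z + 28) = (-35 + Z)/(28 + Z))
j(G) = 2*G*(-91 + G) (j(G) = (-91 + G)*(2*G) = 2*G*(-91 + G))
1/(j(I) + S(U)) = 1/(2*5*(-91 + 5) + (-35 - 256)/(28 - 256)) = 1/(2*5*(-86) - 291/(-228)) = 1/(-860 - 1/228*(-291)) = 1/(-860 + 97/76) = 1/(-65263/76) = -76/65263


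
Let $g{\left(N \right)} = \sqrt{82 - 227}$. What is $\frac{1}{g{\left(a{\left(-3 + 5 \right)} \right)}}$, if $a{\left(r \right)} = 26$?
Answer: $- \frac{i \sqrt{145}}{145} \approx - 0.083045 i$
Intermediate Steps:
$g{\left(N \right)} = i \sqrt{145}$ ($g{\left(N \right)} = \sqrt{-145} = i \sqrt{145}$)
$\frac{1}{g{\left(a{\left(-3 + 5 \right)} \right)}} = \frac{1}{i \sqrt{145}} = - \frac{i \sqrt{145}}{145}$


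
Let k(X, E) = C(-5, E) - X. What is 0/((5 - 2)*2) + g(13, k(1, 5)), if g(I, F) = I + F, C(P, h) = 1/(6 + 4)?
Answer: 121/10 ≈ 12.100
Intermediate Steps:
C(P, h) = ⅒ (C(P, h) = 1/10 = ⅒)
k(X, E) = ⅒ - X
g(I, F) = F + I
0/((5 - 2)*2) + g(13, k(1, 5)) = 0/((5 - 2)*2) + ((⅒ - 1*1) + 13) = 0/(3*2) + ((⅒ - 1) + 13) = 0/6 + (-9/10 + 13) = (⅙)*0 + 121/10 = 0 + 121/10 = 121/10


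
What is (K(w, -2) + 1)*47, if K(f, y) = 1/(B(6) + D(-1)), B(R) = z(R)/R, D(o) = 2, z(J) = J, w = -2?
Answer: 188/3 ≈ 62.667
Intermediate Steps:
B(R) = 1 (B(R) = R/R = 1)
K(f, y) = ⅓ (K(f, y) = 1/(1 + 2) = 1/3 = ⅓)
(K(w, -2) + 1)*47 = (⅓ + 1)*47 = (4/3)*47 = 188/3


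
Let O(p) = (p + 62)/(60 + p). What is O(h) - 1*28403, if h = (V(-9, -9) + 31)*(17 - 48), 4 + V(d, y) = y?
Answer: -7072099/249 ≈ -28402.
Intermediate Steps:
V(d, y) = -4 + y
h = -558 (h = ((-4 - 9) + 31)*(17 - 48) = (-13 + 31)*(-31) = 18*(-31) = -558)
O(p) = (62 + p)/(60 + p)
O(h) - 1*28403 = (62 - 558)/(60 - 558) - 1*28403 = -496/(-498) - 28403 = -1/498*(-496) - 28403 = 248/249 - 28403 = -7072099/249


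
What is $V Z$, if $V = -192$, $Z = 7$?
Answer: $-1344$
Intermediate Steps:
$V Z = \left(-192\right) 7 = -1344$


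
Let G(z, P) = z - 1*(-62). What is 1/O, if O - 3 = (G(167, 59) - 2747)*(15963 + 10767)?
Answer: -1/67306137 ≈ -1.4857e-8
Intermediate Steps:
G(z, P) = 62 + z (G(z, P) = z + 62 = 62 + z)
O = -67306137 (O = 3 + ((62 + 167) - 2747)*(15963 + 10767) = 3 + (229 - 2747)*26730 = 3 - 2518*26730 = 3 - 67306140 = -67306137)
1/O = 1/(-67306137) = -1/67306137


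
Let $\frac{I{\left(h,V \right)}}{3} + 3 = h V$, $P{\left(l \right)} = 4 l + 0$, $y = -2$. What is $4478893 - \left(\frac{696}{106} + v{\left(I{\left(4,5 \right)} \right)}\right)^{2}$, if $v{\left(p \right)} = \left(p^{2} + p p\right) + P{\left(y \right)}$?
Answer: $- \frac{63390686463}{2809} \approx -2.2567 \cdot 10^{7}$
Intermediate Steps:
$P{\left(l \right)} = 4 l$
$I{\left(h,V \right)} = -9 + 3 V h$ ($I{\left(h,V \right)} = -9 + 3 h V = -9 + 3 V h$)
$v{\left(p \right)} = -8 + 2 p^{2}$ ($v{\left(p \right)} = \left(p^{2} + p p\right) + 4 \left(-2\right) = \left(p^{2} + p^{2}\right) - 8 = 2 p^{2} - 8 = -8 + 2 p^{2}$)
$4478893 - \left(\frac{696}{106} + v{\left(I{\left(4,5 \right)} \right)}\right)^{2} = 4478893 - \left(\frac{696}{106} - \left(8 - 2 \left(-9 + 3 \cdot 5 \cdot 4\right)^{2}\right)\right)^{2} = 4478893 - \left(696 \cdot \frac{1}{106} - \left(8 - 2 \left(-9 + 60\right)^{2}\right)\right)^{2} = 4478893 - \left(\frac{348}{53} - \left(8 - 2 \cdot 51^{2}\right)\right)^{2} = 4478893 - \left(\frac{348}{53} + \left(-8 + 2 \cdot 2601\right)\right)^{2} = 4478893 - \left(\frac{348}{53} + \left(-8 + 5202\right)\right)^{2} = 4478893 - \left(\frac{348}{53} + 5194\right)^{2} = 4478893 - \left(\frac{275630}{53}\right)^{2} = 4478893 - \frac{75971896900}{2809} = - \frac{63390686463}{2809}$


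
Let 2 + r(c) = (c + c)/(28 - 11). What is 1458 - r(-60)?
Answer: 24940/17 ≈ 1467.1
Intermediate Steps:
r(c) = -2 + 2*c/17 (r(c) = -2 + (c + c)/(28 - 11) = -2 + (2*c)/17 = -2 + (2*c)*(1/17) = -2 + 2*c/17)
1458 - r(-60) = 1458 - (-2 + (2/17)*(-60)) = 1458 - (-2 - 120/17) = 1458 - 1*(-154/17) = 1458 + 154/17 = 24940/17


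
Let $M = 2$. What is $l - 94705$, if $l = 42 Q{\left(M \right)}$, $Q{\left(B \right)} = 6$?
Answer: $-94453$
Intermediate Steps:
$l = 252$ ($l = 42 \cdot 6 = 252$)
$l - 94705 = 252 - 94705 = -94453$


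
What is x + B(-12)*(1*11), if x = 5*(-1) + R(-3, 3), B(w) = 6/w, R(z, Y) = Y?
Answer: -15/2 ≈ -7.5000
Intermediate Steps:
x = -2 (x = 5*(-1) + 3 = -5 + 3 = -2)
x + B(-12)*(1*11) = -2 + (6/(-12))*(1*11) = -2 + (6*(-1/12))*11 = -2 - 1/2*11 = -2 - 11/2 = -15/2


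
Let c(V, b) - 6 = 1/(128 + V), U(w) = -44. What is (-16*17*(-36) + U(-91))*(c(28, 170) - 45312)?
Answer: -17224070195/39 ≈ -4.4164e+8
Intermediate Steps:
c(V, b) = 6 + 1/(128 + V)
(-16*17*(-36) + U(-91))*(c(28, 170) - 45312) = (-16*17*(-36) - 44)*((769 + 6*28)/(128 + 28) - 45312) = (-272*(-36) - 44)*((769 + 168)/156 - 45312) = (9792 - 44)*((1/156)*937 - 45312) = 9748*(937/156 - 45312) = 9748*(-7067735/156) = -17224070195/39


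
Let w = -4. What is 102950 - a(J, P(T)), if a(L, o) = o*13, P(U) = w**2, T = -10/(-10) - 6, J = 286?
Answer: 102742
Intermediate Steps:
T = -5 (T = -10*(-1/10) - 6 = 1 - 6 = -5)
P(U) = 16 (P(U) = (-4)**2 = 16)
a(L, o) = 13*o
102950 - a(J, P(T)) = 102950 - 13*16 = 102950 - 1*208 = 102950 - 208 = 102742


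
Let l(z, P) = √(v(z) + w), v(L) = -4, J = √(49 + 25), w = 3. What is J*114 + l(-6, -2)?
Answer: I + 114*√74 ≈ 980.67 + 1.0*I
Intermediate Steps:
J = √74 ≈ 8.6023
l(z, P) = I (l(z, P) = √(-4 + 3) = √(-1) = I)
J*114 + l(-6, -2) = √74*114 + I = 114*√74 + I = I + 114*√74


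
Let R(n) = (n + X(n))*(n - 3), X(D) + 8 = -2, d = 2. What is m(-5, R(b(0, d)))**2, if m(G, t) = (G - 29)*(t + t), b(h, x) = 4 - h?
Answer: 166464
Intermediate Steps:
X(D) = -10 (X(D) = -8 - 2 = -10)
R(n) = (-10 + n)*(-3 + n) (R(n) = (n - 10)*(n - 3) = (-10 + n)*(-3 + n))
m(G, t) = 2*t*(-29 + G) (m(G, t) = (-29 + G)*(2*t) = 2*t*(-29 + G))
m(-5, R(b(0, d)))**2 = (2*(30 + (4 - 1*0)**2 - 13*(4 - 1*0))*(-29 - 5))**2 = (2*(30 + (4 + 0)**2 - 13*(4 + 0))*(-34))**2 = (2*(30 + 4**2 - 13*4)*(-34))**2 = (2*(30 + 16 - 52)*(-34))**2 = (2*(-6)*(-34))**2 = 408**2 = 166464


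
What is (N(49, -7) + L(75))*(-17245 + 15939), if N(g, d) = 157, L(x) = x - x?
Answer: -205042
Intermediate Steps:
L(x) = 0
(N(49, -7) + L(75))*(-17245 + 15939) = (157 + 0)*(-17245 + 15939) = 157*(-1306) = -205042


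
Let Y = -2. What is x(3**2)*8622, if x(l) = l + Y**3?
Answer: 8622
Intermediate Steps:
x(l) = -8 + l (x(l) = l + (-2)**3 = l - 8 = -8 + l)
x(3**2)*8622 = (-8 + 3**2)*8622 = (-8 + 9)*8622 = 1*8622 = 8622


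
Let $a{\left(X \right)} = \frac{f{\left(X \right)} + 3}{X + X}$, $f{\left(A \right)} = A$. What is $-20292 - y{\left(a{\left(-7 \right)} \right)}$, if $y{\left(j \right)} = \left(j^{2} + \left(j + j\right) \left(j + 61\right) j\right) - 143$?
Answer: $- \frac{6914567}{343} \approx -20159.0$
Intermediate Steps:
$a{\left(X \right)} = \frac{3 + X}{2 X}$ ($a{\left(X \right)} = \frac{X + 3}{X + X} = \frac{3 + X}{2 X}$)
$y{\left(j \right)} = -143 + j^{2} + 2 j^{2} \left(61 + j\right)$ ($y{\left(j \right)} = \left(j^{2} + 2 j \left(61 + j\right) j\right) - 143 = \left(j^{2} + 2 j^{2} \left(61 + j\right)\right) - 143 = -143 + j^{2} + 2 j^{2} \left(61 + j\right)$)
$-20292 - y{\left(a{\left(-7 \right)} \right)} = -20292 - \left(-143 + 2 \left(\frac{3 - 7}{2 \left(-7\right)}\right)^{3} + 123 \left(\frac{3 - 7}{2 \left(-7\right)}\right)^{2}\right) = -20292 - \left(-143 + 2 \left(\frac{1}{2} \left(- \frac{1}{7}\right) \left(-4\right)\right)^{3} + 123 \left(\frac{1}{2} \left(- \frac{1}{7}\right) \left(-4\right)\right)^{2}\right) = -20292 - \left(-143 + 2 \left(\frac{2}{7}\right)^{3} + 123 \left(\frac{2}{7}\right)^{2}\right) = -20292 - \left(-143 + 2 \cdot \frac{8}{343} + 123 \cdot \frac{4}{49}\right) = -20292 - \left(-143 + \frac{16}{343} + \frac{492}{49}\right) = -20292 - - \frac{45589}{343} = -20292 + \frac{45589}{343} = - \frac{6914567}{343}$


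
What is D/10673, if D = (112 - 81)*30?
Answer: 930/10673 ≈ 0.087136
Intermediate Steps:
D = 930 (D = 31*30 = 930)
D/10673 = 930/10673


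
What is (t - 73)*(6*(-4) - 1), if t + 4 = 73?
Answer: 100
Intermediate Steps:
t = 69 (t = -4 + 73 = 69)
(t - 73)*(6*(-4) - 1) = (69 - 73)*(6*(-4) - 1) = -4*(-24 - 1) = -4*(-25) = 100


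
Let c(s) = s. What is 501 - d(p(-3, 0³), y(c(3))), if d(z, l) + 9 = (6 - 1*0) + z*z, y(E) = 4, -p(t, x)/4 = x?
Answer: 504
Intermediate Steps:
p(t, x) = -4*x
d(z, l) = -3 + z² (d(z, l) = -9 + ((6 - 1*0) + z*z) = -9 + ((6 + 0) + z²) = -9 + (6 + z²) = -3 + z²)
501 - d(p(-3, 0³), y(c(3))) = 501 - (-3 + (-4*0³)²) = 501 - (-3 + (-4*0)²) = 501 - (-3 + 0²) = 501 - (-3 + 0) = 501 - 1*(-3) = 501 + 3 = 504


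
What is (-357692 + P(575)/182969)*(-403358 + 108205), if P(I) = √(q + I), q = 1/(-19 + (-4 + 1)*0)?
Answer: 105573866876 - 590306*√51889/3476411 ≈ 1.0557e+11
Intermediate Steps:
q = -1/19 (q = 1/(-19 - 3*0) = 1/(-19 + 0) = 1/(-19) = -1/19 ≈ -0.052632)
P(I) = √(-1/19 + I)
(-357692 + P(575)/182969)*(-403358 + 108205) = (-357692 + (√(-19 + 361*575)/19)/182969)*(-403358 + 108205) = (-357692 + (√(-19 + 207575)/19)*(1/182969))*(-295153) = (-357692 + (√207556/19)*(1/182969))*(-295153) = (-357692 + ((2*√51889)/19)*(1/182969))*(-295153) = (-357692 + (2*√51889/19)*(1/182969))*(-295153) = (-357692 + 2*√51889/3476411)*(-295153) = 105573866876 - 590306*√51889/3476411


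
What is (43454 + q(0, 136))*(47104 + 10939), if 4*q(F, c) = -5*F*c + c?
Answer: 2524173984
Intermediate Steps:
q(F, c) = c/4 - 5*F*c/4 (q(F, c) = (-5*F*c + c)/4 = (c - 5*F*c)/4 = c/4 - 5*F*c/4)
(43454 + q(0, 136))*(47104 + 10939) = (43454 + (¼)*136*(1 - 5*0))*(47104 + 10939) = (43454 + (¼)*136*(1 + 0))*58043 = (43454 + (¼)*136*1)*58043 = (43454 + 34)*58043 = 43488*58043 = 2524173984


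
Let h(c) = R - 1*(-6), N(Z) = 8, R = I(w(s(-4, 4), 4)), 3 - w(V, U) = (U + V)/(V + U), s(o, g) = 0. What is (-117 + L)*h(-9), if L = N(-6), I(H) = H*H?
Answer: -1090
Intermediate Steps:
w(V, U) = 2 (w(V, U) = 3 - (U + V)/(V + U) = 3 - (U + V)/(U + V) = 3 - 1*1 = 3 - 1 = 2)
I(H) = H²
R = 4 (R = 2² = 4)
h(c) = 10 (h(c) = 4 - 1*(-6) = 4 + 6 = 10)
L = 8
(-117 + L)*h(-9) = (-117 + 8)*10 = -109*10 = -1090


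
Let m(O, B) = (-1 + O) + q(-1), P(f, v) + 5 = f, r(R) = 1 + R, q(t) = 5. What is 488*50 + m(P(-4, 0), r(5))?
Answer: 24395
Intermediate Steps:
P(f, v) = -5 + f
m(O, B) = 4 + O (m(O, B) = (-1 + O) + 5 = 4 + O)
488*50 + m(P(-4, 0), r(5)) = 488*50 + (4 + (-5 - 4)) = 24400 + (4 - 9) = 24400 - 5 = 24395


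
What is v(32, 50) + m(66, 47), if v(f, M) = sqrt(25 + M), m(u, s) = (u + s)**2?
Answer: 12769 + 5*sqrt(3) ≈ 12778.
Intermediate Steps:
m(u, s) = (s + u)**2
v(32, 50) + m(66, 47) = sqrt(25 + 50) + (47 + 66)**2 = sqrt(75) + 113**2 = 5*sqrt(3) + 12769 = 12769 + 5*sqrt(3)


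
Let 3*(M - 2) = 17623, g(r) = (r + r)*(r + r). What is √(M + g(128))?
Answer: √642711/3 ≈ 267.23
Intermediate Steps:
g(r) = 4*r² (g(r) = (2*r)*(2*r) = 4*r²)
M = 17629/3 (M = 2 + (⅓)*17623 = 2 + 17623/3 = 17629/3 ≈ 5876.3)
√(M + g(128)) = √(17629/3 + 4*128²) = √(17629/3 + 4*16384) = √(17629/3 + 65536) = √(214237/3) = √642711/3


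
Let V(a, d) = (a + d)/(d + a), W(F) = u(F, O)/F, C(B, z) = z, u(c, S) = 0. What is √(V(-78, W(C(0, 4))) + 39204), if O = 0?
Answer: √39205 ≈ 198.00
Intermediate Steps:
W(F) = 0 (W(F) = 0/F = 0)
V(a, d) = 1 (V(a, d) = (a + d)/(a + d) = 1)
√(V(-78, W(C(0, 4))) + 39204) = √(1 + 39204) = √39205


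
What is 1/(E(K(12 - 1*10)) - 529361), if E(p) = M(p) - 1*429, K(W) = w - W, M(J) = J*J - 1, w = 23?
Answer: -1/529350 ≈ -1.8891e-6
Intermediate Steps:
M(J) = -1 + J² (M(J) = J² - 1 = -1 + J²)
K(W) = 23 - W
E(p) = -430 + p² (E(p) = (-1 + p²) - 1*429 = (-1 + p²) - 429 = -430 + p²)
1/(E(K(12 - 1*10)) - 529361) = 1/((-430 + (23 - (12 - 1*10))²) - 529361) = 1/((-430 + (23 - (12 - 10))²) - 529361) = 1/((-430 + (23 - 1*2)²) - 529361) = 1/((-430 + (23 - 2)²) - 529361) = 1/((-430 + 21²) - 529361) = 1/((-430 + 441) - 529361) = 1/(11 - 529361) = 1/(-529350) = -1/529350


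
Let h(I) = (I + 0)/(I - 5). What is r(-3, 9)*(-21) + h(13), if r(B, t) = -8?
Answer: 1357/8 ≈ 169.63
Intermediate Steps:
h(I) = I/(-5 + I)
r(-3, 9)*(-21) + h(13) = -8*(-21) + 13/(-5 + 13) = 168 + 13/8 = 1357/8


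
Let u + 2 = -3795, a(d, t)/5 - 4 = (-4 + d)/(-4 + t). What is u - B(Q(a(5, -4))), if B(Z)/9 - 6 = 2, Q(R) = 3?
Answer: -3869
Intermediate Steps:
a(d, t) = 20 + 5*(-4 + d)/(-4 + t) (a(d, t) = 20 + 5*((-4 + d)/(-4 + t)) = 20 + 5*(-4 + d)/(-4 + t))
B(Z) = 72 (B(Z) = 54 + 9*2 = 54 + 18 = 72)
u = -3797 (u = -2 - 3795 = -3797)
u - B(Q(a(5, -4))) = -3797 - 1*72 = -3797 - 72 = -3869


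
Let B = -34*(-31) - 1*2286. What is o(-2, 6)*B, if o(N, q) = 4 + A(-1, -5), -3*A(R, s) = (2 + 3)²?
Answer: 16016/3 ≈ 5338.7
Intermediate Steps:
A(R, s) = -25/3 (A(R, s) = -(2 + 3)²/3 = -⅓*5² = -⅓*25 = -25/3)
B = -1232 (B = 1054 - 2286 = -1232)
o(N, q) = -13/3 (o(N, q) = 4 - 25/3 = -13/3)
o(-2, 6)*B = -13/3*(-1232) = 16016/3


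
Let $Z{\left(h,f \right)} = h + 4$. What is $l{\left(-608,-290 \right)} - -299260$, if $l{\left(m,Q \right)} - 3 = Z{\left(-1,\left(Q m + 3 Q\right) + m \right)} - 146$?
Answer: $299120$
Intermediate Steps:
$Z{\left(h,f \right)} = 4 + h$
$l{\left(m,Q \right)} = -140$ ($l{\left(m,Q \right)} = 3 + \left(\left(4 - 1\right) - 146\right) = 3 + \left(3 - 146\right) = 3 - 143 = -140$)
$l{\left(-608,-290 \right)} - -299260 = -140 - -299260 = -140 + 299260 = 299120$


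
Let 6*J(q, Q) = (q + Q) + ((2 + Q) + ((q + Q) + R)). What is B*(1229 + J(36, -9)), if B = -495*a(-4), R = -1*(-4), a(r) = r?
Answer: 2450250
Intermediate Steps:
R = 4
B = 1980 (B = -495*(-4) = 1980)
J(q, Q) = 1 + Q/2 + q/3 (J(q, Q) = ((q + Q) + ((2 + Q) + ((q + Q) + 4)))/6 = ((Q + q) + ((2 + Q) + ((Q + q) + 4)))/6 = ((Q + q) + ((2 + Q) + (4 + Q + q)))/6 = ((Q + q) + (6 + q + 2*Q))/6 = (6 + 2*q + 3*Q)/6 = 1 + Q/2 + q/3)
B*(1229 + J(36, -9)) = 1980*(1229 + (1 + (1/2)*(-9) + (1/3)*36)) = 1980*(1229 + (1 - 9/2 + 12)) = 1980*(1229 + 17/2) = 1980*(2475/2) = 2450250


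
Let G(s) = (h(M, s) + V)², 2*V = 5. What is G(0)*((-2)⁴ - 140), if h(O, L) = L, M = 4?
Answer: -775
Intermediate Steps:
V = 5/2 (V = (½)*5 = 5/2 ≈ 2.5000)
G(s) = (5/2 + s)² (G(s) = (s + 5/2)² = (5/2 + s)²)
G(0)*((-2)⁴ - 140) = ((5 + 2*0)²/4)*((-2)⁴ - 140) = ((5 + 0)²/4)*(16 - 140) = ((¼)*5²)*(-124) = ((¼)*25)*(-124) = (25/4)*(-124) = -775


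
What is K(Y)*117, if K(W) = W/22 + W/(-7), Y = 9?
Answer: -15795/154 ≈ -102.56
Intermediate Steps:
K(W) = -15*W/154 (K(W) = W*(1/22) + W*(-⅐) = W/22 - W/7 = -15*W/154)
K(Y)*117 = -15/154*9*117 = -135/154*117 = -15795/154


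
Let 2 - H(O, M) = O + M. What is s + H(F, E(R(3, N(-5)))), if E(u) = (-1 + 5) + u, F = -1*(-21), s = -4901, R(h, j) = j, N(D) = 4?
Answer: -4928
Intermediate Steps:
F = 21
E(u) = 4 + u
H(O, M) = 2 - M - O (H(O, M) = 2 - (O + M) = 2 - (M + O) = 2 + (-M - O) = 2 - M - O)
s + H(F, E(R(3, N(-5)))) = -4901 + (2 - (4 + 4) - 1*21) = -4901 + (2 - 1*8 - 21) = -4901 + (2 - 8 - 21) = -4901 - 27 = -4928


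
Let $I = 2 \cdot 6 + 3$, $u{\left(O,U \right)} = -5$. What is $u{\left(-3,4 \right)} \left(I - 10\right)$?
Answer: $-25$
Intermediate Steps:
$I = 15$ ($I = 12 + 3 = 15$)
$u{\left(-3,4 \right)} \left(I - 10\right) = - 5 \left(15 - 10\right) = \left(-5\right) 5 = -25$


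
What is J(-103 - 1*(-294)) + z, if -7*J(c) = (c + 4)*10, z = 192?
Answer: -606/7 ≈ -86.571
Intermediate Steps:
J(c) = -40/7 - 10*c/7 (J(c) = -(c + 4)*10/7 = -(4 + c)*10/7 = -(40 + 10*c)/7 = -40/7 - 10*c/7)
J(-103 - 1*(-294)) + z = (-40/7 - 10*(-103 - 1*(-294))/7) + 192 = (-40/7 - 10*(-103 + 294)/7) + 192 = (-40/7 - 10/7*191) + 192 = (-40/7 - 1910/7) + 192 = -1950/7 + 192 = -606/7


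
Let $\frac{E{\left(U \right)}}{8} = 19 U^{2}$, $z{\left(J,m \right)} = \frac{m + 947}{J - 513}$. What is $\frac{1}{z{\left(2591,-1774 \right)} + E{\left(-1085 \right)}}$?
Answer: $\frac{2078}{371833578773} \approx 5.5885 \cdot 10^{-9}$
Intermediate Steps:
$z{\left(J,m \right)} = \frac{947 + m}{-513 + J}$
$E{\left(U \right)} = 152 U^{2}$ ($E{\left(U \right)} = 8 \cdot 19 U^{2} = 152 U^{2}$)
$\frac{1}{z{\left(2591,-1774 \right)} + E{\left(-1085 \right)}} = \frac{1}{\frac{947 - 1774}{-513 + 2591} + 152 \left(-1085\right)^{2}} = \frac{1}{\frac{1}{2078} \left(-827\right) + 152 \cdot 1177225} = \frac{1}{\frac{1}{2078} \left(-827\right) + 178938200} = \frac{1}{- \frac{827}{2078} + 178938200} = \frac{1}{\frac{371833578773}{2078}} = \frac{2078}{371833578773}$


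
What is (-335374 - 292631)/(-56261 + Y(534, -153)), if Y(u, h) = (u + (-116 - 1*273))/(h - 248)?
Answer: 251830005/22560806 ≈ 11.162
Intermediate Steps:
Y(u, h) = (-389 + u)/(-248 + h) (Y(u, h) = (u + (-116 - 273))/(-248 + h) = (u - 389)/(-248 + h) = (-389 + u)/(-248 + h))
(-335374 - 292631)/(-56261 + Y(534, -153)) = (-335374 - 292631)/(-56261 + (-389 + 534)/(-248 - 153)) = -628005/(-56261 + 145/(-401)) = -628005/(-56261 - 1/401*145) = -628005/(-56261 - 145/401) = -628005/(-22560806/401) = -628005*(-401/22560806) = 251830005/22560806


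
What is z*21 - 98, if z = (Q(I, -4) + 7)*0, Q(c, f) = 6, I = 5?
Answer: -98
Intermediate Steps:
z = 0 (z = (6 + 7)*0 = 13*0 = 0)
z*21 - 98 = 0*21 - 98 = 0 - 98 = -98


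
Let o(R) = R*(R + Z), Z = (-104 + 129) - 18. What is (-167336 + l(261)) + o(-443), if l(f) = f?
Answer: 26073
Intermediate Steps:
Z = 7 (Z = 25 - 18 = 7)
o(R) = R*(7 + R) (o(R) = R*(R + 7) = R*(7 + R))
(-167336 + l(261)) + o(-443) = (-167336 + 261) - 443*(7 - 443) = -167075 - 443*(-436) = -167075 + 193148 = 26073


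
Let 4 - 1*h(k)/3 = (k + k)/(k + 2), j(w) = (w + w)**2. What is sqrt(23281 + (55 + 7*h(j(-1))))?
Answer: 4*sqrt(1462) ≈ 152.94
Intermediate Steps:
j(w) = 4*w**2 (j(w) = (2*w)**2 = 4*w**2)
h(k) = 12 - 6*k/(2 + k) (h(k) = 12 - 3*(k + k)/(k + 2) = 12 - 3*2*k/(2 + k) = 12 - 6*k/(2 + k))
sqrt(23281 + (55 + 7*h(j(-1)))) = sqrt(23281 + (55 + 7*(6*(4 + 4*(-1)**2)/(2 + 4*(-1)**2)))) = sqrt(23281 + (55 + 7*(6*(4 + 4*1)/(2 + 4*1)))) = sqrt(23281 + (55 + 7*(6*(4 + 4)/(2 + 4)))) = sqrt(23281 + (55 + 7*(6*8/6))) = sqrt(23281 + (55 + 7*(6*(1/6)*8))) = sqrt(23281 + (55 + 7*8)) = sqrt(23281 + (55 + 56)) = sqrt(23281 + 111) = sqrt(23392) = 4*sqrt(1462)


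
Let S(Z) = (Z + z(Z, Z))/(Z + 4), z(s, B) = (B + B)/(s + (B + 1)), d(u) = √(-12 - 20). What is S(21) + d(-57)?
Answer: 189/215 + 4*I*√2 ≈ 0.87907 + 5.6569*I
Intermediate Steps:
d(u) = 4*I*√2 (d(u) = √(-32) = 4*I*√2)
z(s, B) = 2*B/(1 + B + s) (z(s, B) = (2*B)/(s + (1 + B)) = (2*B)/(1 + B + s) = 2*B/(1 + B + s))
S(Z) = (Z + 2*Z/(1 + 2*Z))/(4 + Z) (S(Z) = (Z + 2*Z/(1 + Z + Z))/(Z + 4) = (Z + 2*Z/(1 + 2*Z))/(4 + Z))
S(21) + d(-57) = 21*(3 + 2*21)/((1 + 2*21)*(4 + 21)) + 4*I*√2 = 21*(3 + 42)/((1 + 42)*25) + 4*I*√2 = 21*(1/25)*45/43 + 4*I*√2 = 21*(1/43)*(1/25)*45 + 4*I*√2 = 189/215 + 4*I*√2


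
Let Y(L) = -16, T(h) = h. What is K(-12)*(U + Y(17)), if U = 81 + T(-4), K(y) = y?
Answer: -732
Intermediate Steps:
U = 77 (U = 81 - 4 = 77)
K(-12)*(U + Y(17)) = -12*(77 - 16) = -12*61 = -732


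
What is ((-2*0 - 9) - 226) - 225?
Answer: -460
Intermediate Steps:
((-2*0 - 9) - 226) - 225 = ((0 - 9) - 226) - 225 = (-9 - 226) - 225 = -235 - 225 = -460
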